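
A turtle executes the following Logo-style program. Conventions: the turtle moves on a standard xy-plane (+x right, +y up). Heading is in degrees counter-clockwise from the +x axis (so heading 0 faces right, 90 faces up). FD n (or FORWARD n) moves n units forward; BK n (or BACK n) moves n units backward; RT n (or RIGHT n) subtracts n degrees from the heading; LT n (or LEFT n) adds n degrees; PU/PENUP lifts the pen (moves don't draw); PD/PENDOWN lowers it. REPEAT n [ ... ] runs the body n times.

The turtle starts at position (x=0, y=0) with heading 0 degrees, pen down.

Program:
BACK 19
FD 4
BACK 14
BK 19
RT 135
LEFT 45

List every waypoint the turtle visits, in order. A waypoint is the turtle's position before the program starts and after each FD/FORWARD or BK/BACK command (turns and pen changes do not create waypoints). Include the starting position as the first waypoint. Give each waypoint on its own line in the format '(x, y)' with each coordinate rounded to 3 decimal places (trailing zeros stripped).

Answer: (0, 0)
(-19, 0)
(-15, 0)
(-29, 0)
(-48, 0)

Derivation:
Executing turtle program step by step:
Start: pos=(0,0), heading=0, pen down
BK 19: (0,0) -> (-19,0) [heading=0, draw]
FD 4: (-19,0) -> (-15,0) [heading=0, draw]
BK 14: (-15,0) -> (-29,0) [heading=0, draw]
BK 19: (-29,0) -> (-48,0) [heading=0, draw]
RT 135: heading 0 -> 225
LT 45: heading 225 -> 270
Final: pos=(-48,0), heading=270, 4 segment(s) drawn
Waypoints (5 total):
(0, 0)
(-19, 0)
(-15, 0)
(-29, 0)
(-48, 0)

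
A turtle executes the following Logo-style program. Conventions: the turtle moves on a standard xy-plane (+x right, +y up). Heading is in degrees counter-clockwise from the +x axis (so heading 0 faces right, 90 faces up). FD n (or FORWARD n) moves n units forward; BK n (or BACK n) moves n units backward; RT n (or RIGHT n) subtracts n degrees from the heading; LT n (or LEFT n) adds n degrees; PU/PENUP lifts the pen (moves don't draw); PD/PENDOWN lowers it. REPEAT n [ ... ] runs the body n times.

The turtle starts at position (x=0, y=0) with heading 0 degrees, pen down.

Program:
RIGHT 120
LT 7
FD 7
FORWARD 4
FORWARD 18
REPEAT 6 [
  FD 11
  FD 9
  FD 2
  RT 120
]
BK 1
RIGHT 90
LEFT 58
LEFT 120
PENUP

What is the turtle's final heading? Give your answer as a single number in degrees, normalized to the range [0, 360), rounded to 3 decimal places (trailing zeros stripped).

Answer: 335

Derivation:
Executing turtle program step by step:
Start: pos=(0,0), heading=0, pen down
RT 120: heading 0 -> 240
LT 7: heading 240 -> 247
FD 7: (0,0) -> (-2.735,-6.444) [heading=247, draw]
FD 4: (-2.735,-6.444) -> (-4.298,-10.126) [heading=247, draw]
FD 18: (-4.298,-10.126) -> (-11.331,-26.695) [heading=247, draw]
REPEAT 6 [
  -- iteration 1/6 --
  FD 11: (-11.331,-26.695) -> (-15.629,-36.82) [heading=247, draw]
  FD 9: (-15.629,-36.82) -> (-19.146,-45.105) [heading=247, draw]
  FD 2: (-19.146,-45.105) -> (-19.927,-46.946) [heading=247, draw]
  RT 120: heading 247 -> 127
  -- iteration 2/6 --
  FD 11: (-19.927,-46.946) -> (-26.547,-38.161) [heading=127, draw]
  FD 9: (-26.547,-38.161) -> (-31.964,-30.973) [heading=127, draw]
  FD 2: (-31.964,-30.973) -> (-33.167,-29.376) [heading=127, draw]
  RT 120: heading 127 -> 7
  -- iteration 3/6 --
  FD 11: (-33.167,-29.376) -> (-22.249,-28.035) [heading=7, draw]
  FD 9: (-22.249,-28.035) -> (-13.316,-26.938) [heading=7, draw]
  FD 2: (-13.316,-26.938) -> (-11.331,-26.695) [heading=7, draw]
  RT 120: heading 7 -> 247
  -- iteration 4/6 --
  FD 11: (-11.331,-26.695) -> (-15.629,-36.82) [heading=247, draw]
  FD 9: (-15.629,-36.82) -> (-19.146,-45.105) [heading=247, draw]
  FD 2: (-19.146,-45.105) -> (-19.927,-46.946) [heading=247, draw]
  RT 120: heading 247 -> 127
  -- iteration 5/6 --
  FD 11: (-19.927,-46.946) -> (-26.547,-38.161) [heading=127, draw]
  FD 9: (-26.547,-38.161) -> (-31.964,-30.973) [heading=127, draw]
  FD 2: (-31.964,-30.973) -> (-33.167,-29.376) [heading=127, draw]
  RT 120: heading 127 -> 7
  -- iteration 6/6 --
  FD 11: (-33.167,-29.376) -> (-22.249,-28.035) [heading=7, draw]
  FD 9: (-22.249,-28.035) -> (-13.316,-26.938) [heading=7, draw]
  FD 2: (-13.316,-26.938) -> (-11.331,-26.695) [heading=7, draw]
  RT 120: heading 7 -> 247
]
BK 1: (-11.331,-26.695) -> (-10.94,-25.774) [heading=247, draw]
RT 90: heading 247 -> 157
LT 58: heading 157 -> 215
LT 120: heading 215 -> 335
PU: pen up
Final: pos=(-10.94,-25.774), heading=335, 22 segment(s) drawn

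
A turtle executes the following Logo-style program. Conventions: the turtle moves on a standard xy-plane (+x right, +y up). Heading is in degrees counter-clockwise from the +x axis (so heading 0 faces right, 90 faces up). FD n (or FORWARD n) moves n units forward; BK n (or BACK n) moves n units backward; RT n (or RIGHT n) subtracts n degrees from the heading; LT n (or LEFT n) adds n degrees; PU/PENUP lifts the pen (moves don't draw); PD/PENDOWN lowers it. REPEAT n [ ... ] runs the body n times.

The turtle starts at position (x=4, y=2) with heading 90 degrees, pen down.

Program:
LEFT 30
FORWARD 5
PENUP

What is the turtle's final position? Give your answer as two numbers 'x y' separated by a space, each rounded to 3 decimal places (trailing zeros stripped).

Answer: 1.5 6.33

Derivation:
Executing turtle program step by step:
Start: pos=(4,2), heading=90, pen down
LT 30: heading 90 -> 120
FD 5: (4,2) -> (1.5,6.33) [heading=120, draw]
PU: pen up
Final: pos=(1.5,6.33), heading=120, 1 segment(s) drawn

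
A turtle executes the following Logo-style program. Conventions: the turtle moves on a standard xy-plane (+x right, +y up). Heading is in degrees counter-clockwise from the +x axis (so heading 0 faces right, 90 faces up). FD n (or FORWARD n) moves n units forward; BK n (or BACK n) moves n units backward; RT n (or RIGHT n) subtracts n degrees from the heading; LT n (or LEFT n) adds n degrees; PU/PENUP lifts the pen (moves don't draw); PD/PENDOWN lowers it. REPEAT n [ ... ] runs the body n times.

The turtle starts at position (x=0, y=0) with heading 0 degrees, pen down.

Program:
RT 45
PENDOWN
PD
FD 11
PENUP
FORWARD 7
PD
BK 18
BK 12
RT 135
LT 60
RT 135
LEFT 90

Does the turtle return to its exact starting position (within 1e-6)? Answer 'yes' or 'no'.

Answer: no

Derivation:
Executing turtle program step by step:
Start: pos=(0,0), heading=0, pen down
RT 45: heading 0 -> 315
PD: pen down
PD: pen down
FD 11: (0,0) -> (7.778,-7.778) [heading=315, draw]
PU: pen up
FD 7: (7.778,-7.778) -> (12.728,-12.728) [heading=315, move]
PD: pen down
BK 18: (12.728,-12.728) -> (0,0) [heading=315, draw]
BK 12: (0,0) -> (-8.485,8.485) [heading=315, draw]
RT 135: heading 315 -> 180
LT 60: heading 180 -> 240
RT 135: heading 240 -> 105
LT 90: heading 105 -> 195
Final: pos=(-8.485,8.485), heading=195, 3 segment(s) drawn

Start position: (0, 0)
Final position: (-8.485, 8.485)
Distance = 12; >= 1e-6 -> NOT closed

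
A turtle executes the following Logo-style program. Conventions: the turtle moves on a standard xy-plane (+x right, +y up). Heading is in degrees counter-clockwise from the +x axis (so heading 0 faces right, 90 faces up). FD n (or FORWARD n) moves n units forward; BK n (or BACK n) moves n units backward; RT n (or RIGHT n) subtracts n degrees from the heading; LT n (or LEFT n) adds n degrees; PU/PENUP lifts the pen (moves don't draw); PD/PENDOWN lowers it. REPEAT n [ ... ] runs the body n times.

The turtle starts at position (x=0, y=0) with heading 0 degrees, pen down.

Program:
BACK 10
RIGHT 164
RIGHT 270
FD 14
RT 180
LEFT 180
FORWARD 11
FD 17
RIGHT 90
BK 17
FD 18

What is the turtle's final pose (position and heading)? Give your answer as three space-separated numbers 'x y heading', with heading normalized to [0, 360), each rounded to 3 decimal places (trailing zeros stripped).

Answer: 0.616 -40.649 196

Derivation:
Executing turtle program step by step:
Start: pos=(0,0), heading=0, pen down
BK 10: (0,0) -> (-10,0) [heading=0, draw]
RT 164: heading 0 -> 196
RT 270: heading 196 -> 286
FD 14: (-10,0) -> (-6.141,-13.458) [heading=286, draw]
RT 180: heading 286 -> 106
LT 180: heading 106 -> 286
FD 11: (-6.141,-13.458) -> (-3.109,-24.032) [heading=286, draw]
FD 17: (-3.109,-24.032) -> (1.577,-40.373) [heading=286, draw]
RT 90: heading 286 -> 196
BK 17: (1.577,-40.373) -> (17.918,-35.687) [heading=196, draw]
FD 18: (17.918,-35.687) -> (0.616,-40.649) [heading=196, draw]
Final: pos=(0.616,-40.649), heading=196, 6 segment(s) drawn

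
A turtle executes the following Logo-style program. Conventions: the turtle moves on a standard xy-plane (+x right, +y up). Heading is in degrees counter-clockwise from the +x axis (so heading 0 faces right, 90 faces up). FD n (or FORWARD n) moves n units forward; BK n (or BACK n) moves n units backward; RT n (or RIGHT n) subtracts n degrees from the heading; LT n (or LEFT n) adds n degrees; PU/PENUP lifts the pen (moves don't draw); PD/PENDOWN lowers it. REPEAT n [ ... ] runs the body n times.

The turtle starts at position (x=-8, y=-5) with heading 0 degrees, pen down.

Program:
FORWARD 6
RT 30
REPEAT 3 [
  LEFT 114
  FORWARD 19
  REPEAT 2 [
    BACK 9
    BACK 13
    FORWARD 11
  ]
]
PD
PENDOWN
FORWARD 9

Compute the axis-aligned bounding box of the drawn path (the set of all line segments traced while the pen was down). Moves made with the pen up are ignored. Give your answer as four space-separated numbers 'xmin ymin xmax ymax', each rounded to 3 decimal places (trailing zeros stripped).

Answer: -20.384 -21.176 13.253 13.896

Derivation:
Executing turtle program step by step:
Start: pos=(-8,-5), heading=0, pen down
FD 6: (-8,-5) -> (-2,-5) [heading=0, draw]
RT 30: heading 0 -> 330
REPEAT 3 [
  -- iteration 1/3 --
  LT 114: heading 330 -> 84
  FD 19: (-2,-5) -> (-0.014,13.896) [heading=84, draw]
  REPEAT 2 [
    -- iteration 1/2 --
    BK 9: (-0.014,13.896) -> (-0.955,4.945) [heading=84, draw]
    BK 13: (-0.955,4.945) -> (-2.314,-7.984) [heading=84, draw]
    FD 11: (-2.314,-7.984) -> (-1.164,2.956) [heading=84, draw]
    -- iteration 2/2 --
    BK 9: (-1.164,2.956) -> (-2.105,-5.995) [heading=84, draw]
    BK 13: (-2.105,-5.995) -> (-3.463,-18.923) [heading=84, draw]
    FD 11: (-3.463,-18.923) -> (-2.314,-7.984) [heading=84, draw]
  ]
  -- iteration 2/3 --
  LT 114: heading 84 -> 198
  FD 19: (-2.314,-7.984) -> (-20.384,-13.855) [heading=198, draw]
  REPEAT 2 [
    -- iteration 1/2 --
    BK 9: (-20.384,-13.855) -> (-11.824,-11.074) [heading=198, draw]
    BK 13: (-11.824,-11.074) -> (0.54,-7.057) [heading=198, draw]
    FD 11: (0.54,-7.057) -> (-9.922,-10.456) [heading=198, draw]
    -- iteration 2/2 --
    BK 9: (-9.922,-10.456) -> (-1.363,-7.675) [heading=198, draw]
    BK 13: (-1.363,-7.675) -> (11.001,-3.657) [heading=198, draw]
    FD 11: (11.001,-3.657) -> (0.54,-7.057) [heading=198, draw]
  ]
  -- iteration 3/3 --
  LT 114: heading 198 -> 312
  FD 19: (0.54,-7.057) -> (13.253,-21.176) [heading=312, draw]
  REPEAT 2 [
    -- iteration 1/2 --
    BK 9: (13.253,-21.176) -> (7.231,-14.488) [heading=312, draw]
    BK 13: (7.231,-14.488) -> (-1.468,-4.827) [heading=312, draw]
    FD 11: (-1.468,-4.827) -> (5.893,-13.002) [heading=312, draw]
    -- iteration 2/2 --
    BK 9: (5.893,-13.002) -> (-0.13,-6.313) [heading=312, draw]
    BK 13: (-0.13,-6.313) -> (-8.828,3.348) [heading=312, draw]
    FD 11: (-8.828,3.348) -> (-1.468,-4.827) [heading=312, draw]
  ]
]
PD: pen down
PD: pen down
FD 9: (-1.468,-4.827) -> (4.554,-11.515) [heading=312, draw]
Final: pos=(4.554,-11.515), heading=312, 23 segment(s) drawn

Segment endpoints: x in {-20.384, -11.824, -9.922, -8.828, -8, -3.463, -2.314, -2.314, -2.105, -2, -1.468, -1.468, -1.363, -1.164, -0.955, -0.13, -0.014, 0.54, 4.554, 5.893, 7.231, 11.001, 13.253}, y in {-21.176, -18.923, -14.488, -13.855, -13.002, -11.515, -11.074, -10.456, -7.984, -7.675, -7.057, -7.057, -6.313, -5.995, -5, -4.827, -4.827, -3.657, 2.956, 3.348, 4.945, 13.896}
xmin=-20.384, ymin=-21.176, xmax=13.253, ymax=13.896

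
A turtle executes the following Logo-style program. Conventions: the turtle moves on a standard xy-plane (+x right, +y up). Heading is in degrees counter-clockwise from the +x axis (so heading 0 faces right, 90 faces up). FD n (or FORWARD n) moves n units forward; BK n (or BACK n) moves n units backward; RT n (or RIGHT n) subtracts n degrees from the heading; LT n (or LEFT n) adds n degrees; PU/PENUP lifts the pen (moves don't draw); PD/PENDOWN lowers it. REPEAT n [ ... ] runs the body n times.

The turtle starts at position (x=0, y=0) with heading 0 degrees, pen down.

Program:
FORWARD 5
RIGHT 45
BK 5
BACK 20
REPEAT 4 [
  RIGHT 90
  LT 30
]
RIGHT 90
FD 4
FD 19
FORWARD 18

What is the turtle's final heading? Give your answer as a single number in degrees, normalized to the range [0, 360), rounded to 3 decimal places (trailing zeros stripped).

Executing turtle program step by step:
Start: pos=(0,0), heading=0, pen down
FD 5: (0,0) -> (5,0) [heading=0, draw]
RT 45: heading 0 -> 315
BK 5: (5,0) -> (1.464,3.536) [heading=315, draw]
BK 20: (1.464,3.536) -> (-12.678,17.678) [heading=315, draw]
REPEAT 4 [
  -- iteration 1/4 --
  RT 90: heading 315 -> 225
  LT 30: heading 225 -> 255
  -- iteration 2/4 --
  RT 90: heading 255 -> 165
  LT 30: heading 165 -> 195
  -- iteration 3/4 --
  RT 90: heading 195 -> 105
  LT 30: heading 105 -> 135
  -- iteration 4/4 --
  RT 90: heading 135 -> 45
  LT 30: heading 45 -> 75
]
RT 90: heading 75 -> 345
FD 4: (-12.678,17.678) -> (-8.814,16.642) [heading=345, draw]
FD 19: (-8.814,16.642) -> (9.539,11.725) [heading=345, draw]
FD 18: (9.539,11.725) -> (26.925,7.066) [heading=345, draw]
Final: pos=(26.925,7.066), heading=345, 6 segment(s) drawn

Answer: 345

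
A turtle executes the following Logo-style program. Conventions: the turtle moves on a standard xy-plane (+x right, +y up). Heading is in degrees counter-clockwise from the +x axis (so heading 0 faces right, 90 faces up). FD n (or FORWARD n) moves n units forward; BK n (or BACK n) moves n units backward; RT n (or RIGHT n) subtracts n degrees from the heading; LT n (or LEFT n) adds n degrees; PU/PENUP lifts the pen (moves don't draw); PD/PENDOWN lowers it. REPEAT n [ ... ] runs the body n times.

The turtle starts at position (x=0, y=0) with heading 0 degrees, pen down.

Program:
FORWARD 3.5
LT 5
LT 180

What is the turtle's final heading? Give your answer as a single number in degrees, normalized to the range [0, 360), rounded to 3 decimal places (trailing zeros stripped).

Answer: 185

Derivation:
Executing turtle program step by step:
Start: pos=(0,0), heading=0, pen down
FD 3.5: (0,0) -> (3.5,0) [heading=0, draw]
LT 5: heading 0 -> 5
LT 180: heading 5 -> 185
Final: pos=(3.5,0), heading=185, 1 segment(s) drawn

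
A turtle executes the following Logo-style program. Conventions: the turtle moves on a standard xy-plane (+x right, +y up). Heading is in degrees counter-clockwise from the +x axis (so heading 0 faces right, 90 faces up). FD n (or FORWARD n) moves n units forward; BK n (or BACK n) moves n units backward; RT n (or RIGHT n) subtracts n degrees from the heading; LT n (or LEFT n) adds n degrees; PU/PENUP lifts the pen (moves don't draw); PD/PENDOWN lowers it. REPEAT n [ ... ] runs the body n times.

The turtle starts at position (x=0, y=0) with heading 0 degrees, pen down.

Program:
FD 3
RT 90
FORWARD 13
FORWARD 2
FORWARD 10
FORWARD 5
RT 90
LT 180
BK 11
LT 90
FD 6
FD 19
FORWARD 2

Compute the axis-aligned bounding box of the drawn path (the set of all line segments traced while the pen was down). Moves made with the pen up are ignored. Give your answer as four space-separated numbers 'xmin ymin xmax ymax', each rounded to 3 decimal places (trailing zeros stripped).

Executing turtle program step by step:
Start: pos=(0,0), heading=0, pen down
FD 3: (0,0) -> (3,0) [heading=0, draw]
RT 90: heading 0 -> 270
FD 13: (3,0) -> (3,-13) [heading=270, draw]
FD 2: (3,-13) -> (3,-15) [heading=270, draw]
FD 10: (3,-15) -> (3,-25) [heading=270, draw]
FD 5: (3,-25) -> (3,-30) [heading=270, draw]
RT 90: heading 270 -> 180
LT 180: heading 180 -> 0
BK 11: (3,-30) -> (-8,-30) [heading=0, draw]
LT 90: heading 0 -> 90
FD 6: (-8,-30) -> (-8,-24) [heading=90, draw]
FD 19: (-8,-24) -> (-8,-5) [heading=90, draw]
FD 2: (-8,-5) -> (-8,-3) [heading=90, draw]
Final: pos=(-8,-3), heading=90, 9 segment(s) drawn

Segment endpoints: x in {-8, -8, 0, 3, 3, 3, 3}, y in {-30, -25, -24, -15, -13, -5, -3, 0}
xmin=-8, ymin=-30, xmax=3, ymax=0

Answer: -8 -30 3 0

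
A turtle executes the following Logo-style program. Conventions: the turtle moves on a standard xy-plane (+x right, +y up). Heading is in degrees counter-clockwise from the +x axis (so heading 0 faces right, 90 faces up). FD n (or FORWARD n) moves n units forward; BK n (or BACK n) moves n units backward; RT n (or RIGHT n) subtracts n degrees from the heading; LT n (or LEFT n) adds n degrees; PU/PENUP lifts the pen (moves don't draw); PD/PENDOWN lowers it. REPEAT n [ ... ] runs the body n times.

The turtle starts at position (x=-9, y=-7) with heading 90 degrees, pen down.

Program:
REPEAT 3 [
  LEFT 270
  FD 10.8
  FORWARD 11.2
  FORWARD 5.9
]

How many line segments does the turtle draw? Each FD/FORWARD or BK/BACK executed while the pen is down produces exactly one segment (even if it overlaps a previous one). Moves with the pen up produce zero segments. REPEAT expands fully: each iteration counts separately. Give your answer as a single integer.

Executing turtle program step by step:
Start: pos=(-9,-7), heading=90, pen down
REPEAT 3 [
  -- iteration 1/3 --
  LT 270: heading 90 -> 0
  FD 10.8: (-9,-7) -> (1.8,-7) [heading=0, draw]
  FD 11.2: (1.8,-7) -> (13,-7) [heading=0, draw]
  FD 5.9: (13,-7) -> (18.9,-7) [heading=0, draw]
  -- iteration 2/3 --
  LT 270: heading 0 -> 270
  FD 10.8: (18.9,-7) -> (18.9,-17.8) [heading=270, draw]
  FD 11.2: (18.9,-17.8) -> (18.9,-29) [heading=270, draw]
  FD 5.9: (18.9,-29) -> (18.9,-34.9) [heading=270, draw]
  -- iteration 3/3 --
  LT 270: heading 270 -> 180
  FD 10.8: (18.9,-34.9) -> (8.1,-34.9) [heading=180, draw]
  FD 11.2: (8.1,-34.9) -> (-3.1,-34.9) [heading=180, draw]
  FD 5.9: (-3.1,-34.9) -> (-9,-34.9) [heading=180, draw]
]
Final: pos=(-9,-34.9), heading=180, 9 segment(s) drawn
Segments drawn: 9

Answer: 9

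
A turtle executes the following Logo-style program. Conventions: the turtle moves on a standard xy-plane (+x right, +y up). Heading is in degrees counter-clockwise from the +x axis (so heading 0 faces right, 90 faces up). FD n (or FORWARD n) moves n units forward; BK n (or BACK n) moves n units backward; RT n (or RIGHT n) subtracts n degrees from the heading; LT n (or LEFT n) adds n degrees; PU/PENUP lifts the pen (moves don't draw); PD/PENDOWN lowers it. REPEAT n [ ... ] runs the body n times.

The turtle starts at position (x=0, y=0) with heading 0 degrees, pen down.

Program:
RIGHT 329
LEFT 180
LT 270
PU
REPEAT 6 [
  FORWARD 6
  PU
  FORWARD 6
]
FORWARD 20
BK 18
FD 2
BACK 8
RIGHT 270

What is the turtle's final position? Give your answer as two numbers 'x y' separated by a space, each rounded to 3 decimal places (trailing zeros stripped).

Executing turtle program step by step:
Start: pos=(0,0), heading=0, pen down
RT 329: heading 0 -> 31
LT 180: heading 31 -> 211
LT 270: heading 211 -> 121
PU: pen up
REPEAT 6 [
  -- iteration 1/6 --
  FD 6: (0,0) -> (-3.09,5.143) [heading=121, move]
  PU: pen up
  FD 6: (-3.09,5.143) -> (-6.18,10.286) [heading=121, move]
  -- iteration 2/6 --
  FD 6: (-6.18,10.286) -> (-9.271,15.429) [heading=121, move]
  PU: pen up
  FD 6: (-9.271,15.429) -> (-12.361,20.572) [heading=121, move]
  -- iteration 3/6 --
  FD 6: (-12.361,20.572) -> (-15.451,25.715) [heading=121, move]
  PU: pen up
  FD 6: (-15.451,25.715) -> (-18.541,30.858) [heading=121, move]
  -- iteration 4/6 --
  FD 6: (-18.541,30.858) -> (-21.632,36.001) [heading=121, move]
  PU: pen up
  FD 6: (-21.632,36.001) -> (-24.722,41.144) [heading=121, move]
  -- iteration 5/6 --
  FD 6: (-24.722,41.144) -> (-27.812,46.287) [heading=121, move]
  PU: pen up
  FD 6: (-27.812,46.287) -> (-30.902,51.43) [heading=121, move]
  -- iteration 6/6 --
  FD 6: (-30.902,51.43) -> (-33.993,56.573) [heading=121, move]
  PU: pen up
  FD 6: (-33.993,56.573) -> (-37.083,61.716) [heading=121, move]
]
FD 20: (-37.083,61.716) -> (-47.384,78.859) [heading=121, move]
BK 18: (-47.384,78.859) -> (-38.113,63.43) [heading=121, move]
FD 2: (-38.113,63.43) -> (-39.143,65.145) [heading=121, move]
BK 8: (-39.143,65.145) -> (-35.023,58.287) [heading=121, move]
RT 270: heading 121 -> 211
Final: pos=(-35.023,58.287), heading=211, 0 segment(s) drawn

Answer: -35.023 58.287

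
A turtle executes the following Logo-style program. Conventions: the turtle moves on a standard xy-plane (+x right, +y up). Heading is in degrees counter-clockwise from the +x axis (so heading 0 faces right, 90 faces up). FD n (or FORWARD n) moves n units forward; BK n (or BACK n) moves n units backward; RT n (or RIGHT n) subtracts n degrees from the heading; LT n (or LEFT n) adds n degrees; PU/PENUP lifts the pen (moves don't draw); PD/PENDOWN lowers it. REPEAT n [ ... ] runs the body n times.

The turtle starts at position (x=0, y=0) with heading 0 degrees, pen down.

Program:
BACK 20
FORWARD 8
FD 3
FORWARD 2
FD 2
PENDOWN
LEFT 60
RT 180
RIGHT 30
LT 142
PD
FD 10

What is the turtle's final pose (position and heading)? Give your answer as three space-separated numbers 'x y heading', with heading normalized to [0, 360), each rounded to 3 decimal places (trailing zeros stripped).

Executing turtle program step by step:
Start: pos=(0,0), heading=0, pen down
BK 20: (0,0) -> (-20,0) [heading=0, draw]
FD 8: (-20,0) -> (-12,0) [heading=0, draw]
FD 3: (-12,0) -> (-9,0) [heading=0, draw]
FD 2: (-9,0) -> (-7,0) [heading=0, draw]
FD 2: (-7,0) -> (-5,0) [heading=0, draw]
PD: pen down
LT 60: heading 0 -> 60
RT 180: heading 60 -> 240
RT 30: heading 240 -> 210
LT 142: heading 210 -> 352
PD: pen down
FD 10: (-5,0) -> (4.903,-1.392) [heading=352, draw]
Final: pos=(4.903,-1.392), heading=352, 6 segment(s) drawn

Answer: 4.903 -1.392 352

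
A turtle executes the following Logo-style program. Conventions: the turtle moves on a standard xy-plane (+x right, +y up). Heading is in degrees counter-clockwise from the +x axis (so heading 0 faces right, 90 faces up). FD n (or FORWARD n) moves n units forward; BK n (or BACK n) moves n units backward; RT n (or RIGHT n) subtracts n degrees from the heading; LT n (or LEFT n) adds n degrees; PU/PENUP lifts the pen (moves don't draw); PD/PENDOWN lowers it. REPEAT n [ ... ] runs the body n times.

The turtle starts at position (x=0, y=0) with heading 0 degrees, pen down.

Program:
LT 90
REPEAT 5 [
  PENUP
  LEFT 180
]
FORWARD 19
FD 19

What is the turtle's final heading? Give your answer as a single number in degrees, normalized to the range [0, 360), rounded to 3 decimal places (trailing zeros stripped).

Executing turtle program step by step:
Start: pos=(0,0), heading=0, pen down
LT 90: heading 0 -> 90
REPEAT 5 [
  -- iteration 1/5 --
  PU: pen up
  LT 180: heading 90 -> 270
  -- iteration 2/5 --
  PU: pen up
  LT 180: heading 270 -> 90
  -- iteration 3/5 --
  PU: pen up
  LT 180: heading 90 -> 270
  -- iteration 4/5 --
  PU: pen up
  LT 180: heading 270 -> 90
  -- iteration 5/5 --
  PU: pen up
  LT 180: heading 90 -> 270
]
FD 19: (0,0) -> (0,-19) [heading=270, move]
FD 19: (0,-19) -> (0,-38) [heading=270, move]
Final: pos=(0,-38), heading=270, 0 segment(s) drawn

Answer: 270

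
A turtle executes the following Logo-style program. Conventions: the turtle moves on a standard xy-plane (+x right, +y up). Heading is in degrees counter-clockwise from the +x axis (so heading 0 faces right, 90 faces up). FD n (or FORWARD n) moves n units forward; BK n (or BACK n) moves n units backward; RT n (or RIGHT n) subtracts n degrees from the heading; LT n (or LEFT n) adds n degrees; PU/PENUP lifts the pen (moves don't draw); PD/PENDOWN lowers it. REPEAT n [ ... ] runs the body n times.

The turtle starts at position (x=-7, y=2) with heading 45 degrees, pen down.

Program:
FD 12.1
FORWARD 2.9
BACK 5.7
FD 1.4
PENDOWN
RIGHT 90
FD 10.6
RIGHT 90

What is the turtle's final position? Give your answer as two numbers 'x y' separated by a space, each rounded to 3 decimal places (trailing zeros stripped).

Executing turtle program step by step:
Start: pos=(-7,2), heading=45, pen down
FD 12.1: (-7,2) -> (1.556,10.556) [heading=45, draw]
FD 2.9: (1.556,10.556) -> (3.607,12.607) [heading=45, draw]
BK 5.7: (3.607,12.607) -> (-0.424,8.576) [heading=45, draw]
FD 1.4: (-0.424,8.576) -> (0.566,9.566) [heading=45, draw]
PD: pen down
RT 90: heading 45 -> 315
FD 10.6: (0.566,9.566) -> (8.061,2.071) [heading=315, draw]
RT 90: heading 315 -> 225
Final: pos=(8.061,2.071), heading=225, 5 segment(s) drawn

Answer: 8.061 2.071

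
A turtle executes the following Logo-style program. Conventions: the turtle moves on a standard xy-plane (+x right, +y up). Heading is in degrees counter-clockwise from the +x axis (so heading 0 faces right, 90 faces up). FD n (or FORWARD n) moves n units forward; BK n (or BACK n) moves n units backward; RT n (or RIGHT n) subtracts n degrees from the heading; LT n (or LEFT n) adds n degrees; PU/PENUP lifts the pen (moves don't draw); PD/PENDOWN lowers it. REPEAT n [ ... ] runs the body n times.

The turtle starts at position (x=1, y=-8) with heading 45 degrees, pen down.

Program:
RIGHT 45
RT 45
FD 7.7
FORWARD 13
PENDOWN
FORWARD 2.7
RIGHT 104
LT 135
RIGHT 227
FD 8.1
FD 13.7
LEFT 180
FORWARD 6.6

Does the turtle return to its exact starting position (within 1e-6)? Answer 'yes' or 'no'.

Answer: no

Derivation:
Executing turtle program step by step:
Start: pos=(1,-8), heading=45, pen down
RT 45: heading 45 -> 0
RT 45: heading 0 -> 315
FD 7.7: (1,-8) -> (6.445,-13.445) [heading=315, draw]
FD 13: (6.445,-13.445) -> (15.637,-22.637) [heading=315, draw]
PD: pen down
FD 2.7: (15.637,-22.637) -> (17.546,-24.546) [heading=315, draw]
RT 104: heading 315 -> 211
LT 135: heading 211 -> 346
RT 227: heading 346 -> 119
FD 8.1: (17.546,-24.546) -> (13.619,-17.462) [heading=119, draw]
FD 13.7: (13.619,-17.462) -> (6.977,-5.48) [heading=119, draw]
LT 180: heading 119 -> 299
FD 6.6: (6.977,-5.48) -> (10.177,-11.252) [heading=299, draw]
Final: pos=(10.177,-11.252), heading=299, 6 segment(s) drawn

Start position: (1, -8)
Final position: (10.177, -11.252)
Distance = 9.736; >= 1e-6 -> NOT closed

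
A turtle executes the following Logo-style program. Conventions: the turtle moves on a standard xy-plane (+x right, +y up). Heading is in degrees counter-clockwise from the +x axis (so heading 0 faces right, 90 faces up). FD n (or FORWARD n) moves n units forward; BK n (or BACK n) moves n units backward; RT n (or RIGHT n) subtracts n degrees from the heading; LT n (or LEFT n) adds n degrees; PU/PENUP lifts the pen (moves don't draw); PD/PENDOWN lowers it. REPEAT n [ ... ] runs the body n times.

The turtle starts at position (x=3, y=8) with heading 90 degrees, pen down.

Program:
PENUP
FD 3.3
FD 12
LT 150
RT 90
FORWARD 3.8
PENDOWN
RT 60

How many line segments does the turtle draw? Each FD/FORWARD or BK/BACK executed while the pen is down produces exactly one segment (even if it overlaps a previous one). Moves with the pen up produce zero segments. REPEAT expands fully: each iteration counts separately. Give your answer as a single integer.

Answer: 0

Derivation:
Executing turtle program step by step:
Start: pos=(3,8), heading=90, pen down
PU: pen up
FD 3.3: (3,8) -> (3,11.3) [heading=90, move]
FD 12: (3,11.3) -> (3,23.3) [heading=90, move]
LT 150: heading 90 -> 240
RT 90: heading 240 -> 150
FD 3.8: (3,23.3) -> (-0.291,25.2) [heading=150, move]
PD: pen down
RT 60: heading 150 -> 90
Final: pos=(-0.291,25.2), heading=90, 0 segment(s) drawn
Segments drawn: 0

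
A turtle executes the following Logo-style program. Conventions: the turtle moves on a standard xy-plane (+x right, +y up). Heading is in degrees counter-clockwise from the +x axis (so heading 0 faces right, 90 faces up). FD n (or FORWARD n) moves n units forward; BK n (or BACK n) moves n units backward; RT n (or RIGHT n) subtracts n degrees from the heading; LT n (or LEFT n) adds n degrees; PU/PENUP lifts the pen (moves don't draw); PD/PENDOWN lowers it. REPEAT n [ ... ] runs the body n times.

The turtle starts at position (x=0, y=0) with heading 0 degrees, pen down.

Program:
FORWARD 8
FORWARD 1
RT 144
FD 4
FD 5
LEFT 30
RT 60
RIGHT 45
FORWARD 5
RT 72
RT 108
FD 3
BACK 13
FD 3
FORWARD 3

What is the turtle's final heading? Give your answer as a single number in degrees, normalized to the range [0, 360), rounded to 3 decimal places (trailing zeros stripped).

Executing turtle program step by step:
Start: pos=(0,0), heading=0, pen down
FD 8: (0,0) -> (8,0) [heading=0, draw]
FD 1: (8,0) -> (9,0) [heading=0, draw]
RT 144: heading 0 -> 216
FD 4: (9,0) -> (5.764,-2.351) [heading=216, draw]
FD 5: (5.764,-2.351) -> (1.719,-5.29) [heading=216, draw]
LT 30: heading 216 -> 246
RT 60: heading 246 -> 186
RT 45: heading 186 -> 141
FD 5: (1.719,-5.29) -> (-2.167,-2.143) [heading=141, draw]
RT 72: heading 141 -> 69
RT 108: heading 69 -> 321
FD 3: (-2.167,-2.143) -> (0.165,-4.031) [heading=321, draw]
BK 13: (0.165,-4.031) -> (-9.938,4.15) [heading=321, draw]
FD 3: (-9.938,4.15) -> (-7.607,2.262) [heading=321, draw]
FD 3: (-7.607,2.262) -> (-5.275,0.374) [heading=321, draw]
Final: pos=(-5.275,0.374), heading=321, 9 segment(s) drawn

Answer: 321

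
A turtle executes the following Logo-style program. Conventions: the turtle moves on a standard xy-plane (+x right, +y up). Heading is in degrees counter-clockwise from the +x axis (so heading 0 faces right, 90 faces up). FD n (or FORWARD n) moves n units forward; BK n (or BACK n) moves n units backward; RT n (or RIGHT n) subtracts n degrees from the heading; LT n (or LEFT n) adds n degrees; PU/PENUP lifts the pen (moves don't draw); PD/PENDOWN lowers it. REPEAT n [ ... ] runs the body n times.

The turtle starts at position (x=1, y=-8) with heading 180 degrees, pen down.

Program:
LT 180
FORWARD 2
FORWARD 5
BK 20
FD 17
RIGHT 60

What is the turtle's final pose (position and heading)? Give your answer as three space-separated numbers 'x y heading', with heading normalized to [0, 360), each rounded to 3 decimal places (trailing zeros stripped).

Answer: 5 -8 300

Derivation:
Executing turtle program step by step:
Start: pos=(1,-8), heading=180, pen down
LT 180: heading 180 -> 0
FD 2: (1,-8) -> (3,-8) [heading=0, draw]
FD 5: (3,-8) -> (8,-8) [heading=0, draw]
BK 20: (8,-8) -> (-12,-8) [heading=0, draw]
FD 17: (-12,-8) -> (5,-8) [heading=0, draw]
RT 60: heading 0 -> 300
Final: pos=(5,-8), heading=300, 4 segment(s) drawn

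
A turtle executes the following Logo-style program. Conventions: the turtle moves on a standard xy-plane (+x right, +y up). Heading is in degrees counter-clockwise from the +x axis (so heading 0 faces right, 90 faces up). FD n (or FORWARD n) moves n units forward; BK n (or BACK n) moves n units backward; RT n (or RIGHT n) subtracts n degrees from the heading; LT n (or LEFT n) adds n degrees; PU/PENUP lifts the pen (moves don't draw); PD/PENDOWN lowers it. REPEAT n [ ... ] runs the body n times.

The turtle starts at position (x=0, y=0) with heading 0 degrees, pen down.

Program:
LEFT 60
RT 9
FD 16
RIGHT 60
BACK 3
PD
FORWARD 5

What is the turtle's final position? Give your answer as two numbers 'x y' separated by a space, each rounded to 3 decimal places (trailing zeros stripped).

Executing turtle program step by step:
Start: pos=(0,0), heading=0, pen down
LT 60: heading 0 -> 60
RT 9: heading 60 -> 51
FD 16: (0,0) -> (10.069,12.434) [heading=51, draw]
RT 60: heading 51 -> 351
BK 3: (10.069,12.434) -> (7.106,12.904) [heading=351, draw]
PD: pen down
FD 5: (7.106,12.904) -> (12.045,12.121) [heading=351, draw]
Final: pos=(12.045,12.121), heading=351, 3 segment(s) drawn

Answer: 12.045 12.121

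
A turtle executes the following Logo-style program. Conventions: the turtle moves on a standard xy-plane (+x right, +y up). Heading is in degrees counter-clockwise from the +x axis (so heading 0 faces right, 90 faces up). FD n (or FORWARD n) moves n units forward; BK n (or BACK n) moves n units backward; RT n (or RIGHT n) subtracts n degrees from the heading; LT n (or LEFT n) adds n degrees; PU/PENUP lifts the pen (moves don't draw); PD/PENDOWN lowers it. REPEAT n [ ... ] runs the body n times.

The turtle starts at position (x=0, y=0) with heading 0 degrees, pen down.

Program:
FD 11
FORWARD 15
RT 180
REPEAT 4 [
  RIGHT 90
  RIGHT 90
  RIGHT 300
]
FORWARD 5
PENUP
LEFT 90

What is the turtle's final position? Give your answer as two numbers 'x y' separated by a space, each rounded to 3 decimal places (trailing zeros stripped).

Executing turtle program step by step:
Start: pos=(0,0), heading=0, pen down
FD 11: (0,0) -> (11,0) [heading=0, draw]
FD 15: (11,0) -> (26,0) [heading=0, draw]
RT 180: heading 0 -> 180
REPEAT 4 [
  -- iteration 1/4 --
  RT 90: heading 180 -> 90
  RT 90: heading 90 -> 0
  RT 300: heading 0 -> 60
  -- iteration 2/4 --
  RT 90: heading 60 -> 330
  RT 90: heading 330 -> 240
  RT 300: heading 240 -> 300
  -- iteration 3/4 --
  RT 90: heading 300 -> 210
  RT 90: heading 210 -> 120
  RT 300: heading 120 -> 180
  -- iteration 4/4 --
  RT 90: heading 180 -> 90
  RT 90: heading 90 -> 0
  RT 300: heading 0 -> 60
]
FD 5: (26,0) -> (28.5,4.33) [heading=60, draw]
PU: pen up
LT 90: heading 60 -> 150
Final: pos=(28.5,4.33), heading=150, 3 segment(s) drawn

Answer: 28.5 4.33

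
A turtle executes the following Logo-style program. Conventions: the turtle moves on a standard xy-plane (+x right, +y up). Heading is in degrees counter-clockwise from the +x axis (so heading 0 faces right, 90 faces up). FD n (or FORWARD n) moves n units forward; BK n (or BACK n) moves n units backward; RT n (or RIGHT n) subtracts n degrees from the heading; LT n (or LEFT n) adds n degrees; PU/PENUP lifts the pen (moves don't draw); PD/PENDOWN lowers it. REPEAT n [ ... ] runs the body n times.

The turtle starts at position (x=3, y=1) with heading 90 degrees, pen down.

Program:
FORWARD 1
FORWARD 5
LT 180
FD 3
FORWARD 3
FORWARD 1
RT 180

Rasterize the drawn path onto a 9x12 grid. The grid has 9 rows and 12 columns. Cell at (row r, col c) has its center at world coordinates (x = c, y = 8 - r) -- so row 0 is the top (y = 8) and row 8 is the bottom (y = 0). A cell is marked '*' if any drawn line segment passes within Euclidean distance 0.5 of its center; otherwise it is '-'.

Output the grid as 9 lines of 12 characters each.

Answer: ------------
---*--------
---*--------
---*--------
---*--------
---*--------
---*--------
---*--------
---*--------

Derivation:
Segment 0: (3,1) -> (3,2)
Segment 1: (3,2) -> (3,7)
Segment 2: (3,7) -> (3,4)
Segment 3: (3,4) -> (3,1)
Segment 4: (3,1) -> (3,0)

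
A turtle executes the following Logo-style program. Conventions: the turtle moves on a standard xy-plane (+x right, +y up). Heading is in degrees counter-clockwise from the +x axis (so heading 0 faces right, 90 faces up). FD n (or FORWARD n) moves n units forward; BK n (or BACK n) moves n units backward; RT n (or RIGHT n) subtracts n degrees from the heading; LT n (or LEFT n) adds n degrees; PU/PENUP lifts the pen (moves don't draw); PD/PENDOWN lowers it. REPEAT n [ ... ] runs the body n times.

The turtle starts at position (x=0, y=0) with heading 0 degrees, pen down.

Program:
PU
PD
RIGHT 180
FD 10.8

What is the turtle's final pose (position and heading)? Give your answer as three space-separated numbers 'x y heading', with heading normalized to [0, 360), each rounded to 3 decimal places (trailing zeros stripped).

Executing turtle program step by step:
Start: pos=(0,0), heading=0, pen down
PU: pen up
PD: pen down
RT 180: heading 0 -> 180
FD 10.8: (0,0) -> (-10.8,0) [heading=180, draw]
Final: pos=(-10.8,0), heading=180, 1 segment(s) drawn

Answer: -10.8 0 180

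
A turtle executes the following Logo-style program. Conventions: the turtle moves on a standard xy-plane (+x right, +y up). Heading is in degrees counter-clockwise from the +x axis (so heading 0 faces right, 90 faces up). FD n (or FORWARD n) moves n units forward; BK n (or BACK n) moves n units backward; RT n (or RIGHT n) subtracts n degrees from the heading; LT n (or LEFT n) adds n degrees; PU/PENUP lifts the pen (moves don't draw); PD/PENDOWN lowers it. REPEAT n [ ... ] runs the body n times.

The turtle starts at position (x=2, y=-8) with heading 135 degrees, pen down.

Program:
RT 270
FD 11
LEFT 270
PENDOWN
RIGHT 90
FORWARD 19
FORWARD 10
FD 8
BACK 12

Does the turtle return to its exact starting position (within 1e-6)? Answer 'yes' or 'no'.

Answer: no

Derivation:
Executing turtle program step by step:
Start: pos=(2,-8), heading=135, pen down
RT 270: heading 135 -> 225
FD 11: (2,-8) -> (-5.778,-15.778) [heading=225, draw]
LT 270: heading 225 -> 135
PD: pen down
RT 90: heading 135 -> 45
FD 19: (-5.778,-15.778) -> (7.657,-2.343) [heading=45, draw]
FD 10: (7.657,-2.343) -> (14.728,4.728) [heading=45, draw]
FD 8: (14.728,4.728) -> (20.385,10.385) [heading=45, draw]
BK 12: (20.385,10.385) -> (11.899,1.899) [heading=45, draw]
Final: pos=(11.899,1.899), heading=45, 5 segment(s) drawn

Start position: (2, -8)
Final position: (11.899, 1.899)
Distance = 14; >= 1e-6 -> NOT closed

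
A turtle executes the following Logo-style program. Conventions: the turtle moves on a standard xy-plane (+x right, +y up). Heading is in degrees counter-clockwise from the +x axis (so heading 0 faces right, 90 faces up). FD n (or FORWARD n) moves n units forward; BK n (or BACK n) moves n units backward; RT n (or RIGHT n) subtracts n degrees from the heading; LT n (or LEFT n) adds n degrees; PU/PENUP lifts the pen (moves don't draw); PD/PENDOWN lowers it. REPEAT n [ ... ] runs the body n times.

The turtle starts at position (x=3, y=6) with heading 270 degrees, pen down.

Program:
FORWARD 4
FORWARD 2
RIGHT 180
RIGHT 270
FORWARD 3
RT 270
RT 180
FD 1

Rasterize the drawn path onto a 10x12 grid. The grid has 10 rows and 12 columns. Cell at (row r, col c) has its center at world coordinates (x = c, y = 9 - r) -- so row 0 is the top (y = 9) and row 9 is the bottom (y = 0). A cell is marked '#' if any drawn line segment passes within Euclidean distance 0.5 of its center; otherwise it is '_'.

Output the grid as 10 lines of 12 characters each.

Segment 0: (3,6) -> (3,2)
Segment 1: (3,2) -> (3,0)
Segment 2: (3,0) -> (-0,-0)
Segment 3: (-0,-0) -> (-0,1)

Answer: ____________
____________
____________
___#________
___#________
___#________
___#________
___#________
#__#________
####________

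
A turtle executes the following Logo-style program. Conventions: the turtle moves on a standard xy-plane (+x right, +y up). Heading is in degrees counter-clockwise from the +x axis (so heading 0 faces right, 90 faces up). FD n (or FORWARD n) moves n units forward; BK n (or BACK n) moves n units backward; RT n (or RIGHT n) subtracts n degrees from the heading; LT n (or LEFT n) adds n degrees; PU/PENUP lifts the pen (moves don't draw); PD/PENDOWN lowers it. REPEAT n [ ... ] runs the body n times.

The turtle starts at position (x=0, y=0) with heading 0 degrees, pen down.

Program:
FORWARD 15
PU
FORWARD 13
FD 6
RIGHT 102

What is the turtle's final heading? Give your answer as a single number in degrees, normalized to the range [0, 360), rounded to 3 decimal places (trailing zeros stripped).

Executing turtle program step by step:
Start: pos=(0,0), heading=0, pen down
FD 15: (0,0) -> (15,0) [heading=0, draw]
PU: pen up
FD 13: (15,0) -> (28,0) [heading=0, move]
FD 6: (28,0) -> (34,0) [heading=0, move]
RT 102: heading 0 -> 258
Final: pos=(34,0), heading=258, 1 segment(s) drawn

Answer: 258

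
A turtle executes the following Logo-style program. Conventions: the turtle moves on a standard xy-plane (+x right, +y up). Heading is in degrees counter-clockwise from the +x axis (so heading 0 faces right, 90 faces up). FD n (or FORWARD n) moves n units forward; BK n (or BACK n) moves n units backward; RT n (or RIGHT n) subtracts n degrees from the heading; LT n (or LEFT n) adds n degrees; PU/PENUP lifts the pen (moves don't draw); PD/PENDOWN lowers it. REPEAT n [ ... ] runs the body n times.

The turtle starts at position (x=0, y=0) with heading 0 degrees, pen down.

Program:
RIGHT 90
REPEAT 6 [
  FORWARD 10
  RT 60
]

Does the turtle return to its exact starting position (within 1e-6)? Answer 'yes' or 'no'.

Answer: yes

Derivation:
Executing turtle program step by step:
Start: pos=(0,0), heading=0, pen down
RT 90: heading 0 -> 270
REPEAT 6 [
  -- iteration 1/6 --
  FD 10: (0,0) -> (0,-10) [heading=270, draw]
  RT 60: heading 270 -> 210
  -- iteration 2/6 --
  FD 10: (0,-10) -> (-8.66,-15) [heading=210, draw]
  RT 60: heading 210 -> 150
  -- iteration 3/6 --
  FD 10: (-8.66,-15) -> (-17.321,-10) [heading=150, draw]
  RT 60: heading 150 -> 90
  -- iteration 4/6 --
  FD 10: (-17.321,-10) -> (-17.321,0) [heading=90, draw]
  RT 60: heading 90 -> 30
  -- iteration 5/6 --
  FD 10: (-17.321,0) -> (-8.66,5) [heading=30, draw]
  RT 60: heading 30 -> 330
  -- iteration 6/6 --
  FD 10: (-8.66,5) -> (0,0) [heading=330, draw]
  RT 60: heading 330 -> 270
]
Final: pos=(0,0), heading=270, 6 segment(s) drawn

Start position: (0, 0)
Final position: (0, 0)
Distance = 0; < 1e-6 -> CLOSED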